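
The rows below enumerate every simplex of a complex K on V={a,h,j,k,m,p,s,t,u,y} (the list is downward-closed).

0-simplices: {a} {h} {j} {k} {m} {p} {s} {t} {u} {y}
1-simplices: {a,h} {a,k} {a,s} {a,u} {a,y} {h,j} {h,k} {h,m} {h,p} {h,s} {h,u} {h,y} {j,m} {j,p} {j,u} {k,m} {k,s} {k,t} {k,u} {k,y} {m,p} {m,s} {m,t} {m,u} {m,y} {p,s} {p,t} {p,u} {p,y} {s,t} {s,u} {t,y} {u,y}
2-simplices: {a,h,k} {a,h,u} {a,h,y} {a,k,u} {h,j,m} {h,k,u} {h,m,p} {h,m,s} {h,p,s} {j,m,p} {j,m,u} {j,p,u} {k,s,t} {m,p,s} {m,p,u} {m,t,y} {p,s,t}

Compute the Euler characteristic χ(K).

n_0=10 n_1=33 n_2=17
χ=+10−33+17=-6

χ(K)=-6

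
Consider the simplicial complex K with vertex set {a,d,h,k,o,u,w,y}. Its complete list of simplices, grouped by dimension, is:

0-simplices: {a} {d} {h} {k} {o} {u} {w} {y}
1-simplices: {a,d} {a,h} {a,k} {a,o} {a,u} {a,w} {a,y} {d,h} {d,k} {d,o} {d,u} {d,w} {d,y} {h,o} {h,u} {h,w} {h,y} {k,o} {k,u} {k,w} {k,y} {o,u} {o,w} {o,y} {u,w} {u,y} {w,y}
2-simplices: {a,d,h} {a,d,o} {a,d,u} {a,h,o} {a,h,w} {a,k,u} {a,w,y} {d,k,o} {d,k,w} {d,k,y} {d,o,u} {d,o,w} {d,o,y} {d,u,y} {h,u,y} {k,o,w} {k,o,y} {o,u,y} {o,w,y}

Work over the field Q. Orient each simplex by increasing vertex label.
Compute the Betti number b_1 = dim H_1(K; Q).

b_1=4

n_0=8 n_1=27 n_2=19  [Q]
∂1: piv[ad,ah,ak,ao,au,aw,ay] rk=7  ker:dh,dk,do,du,dw,dy,ho,hu,hw,hy,ko,ku,kw,ky,ou,ow,oy,uw,uy,wy
∂2: piv[adh,ado,adu,aho,ahw,aku,awy,dko,dkw,dky,dou,dow,doy,duy,huy,owy] rk=16  ker:kow,koy,ouy
b_1=(27−7)−16=4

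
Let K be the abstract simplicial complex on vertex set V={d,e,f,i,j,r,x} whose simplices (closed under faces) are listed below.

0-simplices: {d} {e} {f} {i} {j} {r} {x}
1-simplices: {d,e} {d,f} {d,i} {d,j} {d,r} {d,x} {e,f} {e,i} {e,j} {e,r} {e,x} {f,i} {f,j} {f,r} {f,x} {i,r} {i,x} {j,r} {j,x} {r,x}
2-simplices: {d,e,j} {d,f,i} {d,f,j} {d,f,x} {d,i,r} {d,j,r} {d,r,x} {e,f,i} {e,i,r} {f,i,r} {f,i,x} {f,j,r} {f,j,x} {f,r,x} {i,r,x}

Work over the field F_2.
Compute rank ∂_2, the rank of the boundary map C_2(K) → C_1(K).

n_0=7 n_1=20 n_2=15  [Z2]
∂1: piv[de,df,di,dj,dr,dx] rk=6  ker:ef,ei,ej,er,ex,fi,fj,fr,fx,ir,ix,jr,jx,rx
∂2: piv[dej,dfi,dfj,dfx,dir,djr,drx,efi,eir,fir,fix,fjx] rk=12  ker:fjr,frx,irx
rk∂_2=12

rank∂_2=12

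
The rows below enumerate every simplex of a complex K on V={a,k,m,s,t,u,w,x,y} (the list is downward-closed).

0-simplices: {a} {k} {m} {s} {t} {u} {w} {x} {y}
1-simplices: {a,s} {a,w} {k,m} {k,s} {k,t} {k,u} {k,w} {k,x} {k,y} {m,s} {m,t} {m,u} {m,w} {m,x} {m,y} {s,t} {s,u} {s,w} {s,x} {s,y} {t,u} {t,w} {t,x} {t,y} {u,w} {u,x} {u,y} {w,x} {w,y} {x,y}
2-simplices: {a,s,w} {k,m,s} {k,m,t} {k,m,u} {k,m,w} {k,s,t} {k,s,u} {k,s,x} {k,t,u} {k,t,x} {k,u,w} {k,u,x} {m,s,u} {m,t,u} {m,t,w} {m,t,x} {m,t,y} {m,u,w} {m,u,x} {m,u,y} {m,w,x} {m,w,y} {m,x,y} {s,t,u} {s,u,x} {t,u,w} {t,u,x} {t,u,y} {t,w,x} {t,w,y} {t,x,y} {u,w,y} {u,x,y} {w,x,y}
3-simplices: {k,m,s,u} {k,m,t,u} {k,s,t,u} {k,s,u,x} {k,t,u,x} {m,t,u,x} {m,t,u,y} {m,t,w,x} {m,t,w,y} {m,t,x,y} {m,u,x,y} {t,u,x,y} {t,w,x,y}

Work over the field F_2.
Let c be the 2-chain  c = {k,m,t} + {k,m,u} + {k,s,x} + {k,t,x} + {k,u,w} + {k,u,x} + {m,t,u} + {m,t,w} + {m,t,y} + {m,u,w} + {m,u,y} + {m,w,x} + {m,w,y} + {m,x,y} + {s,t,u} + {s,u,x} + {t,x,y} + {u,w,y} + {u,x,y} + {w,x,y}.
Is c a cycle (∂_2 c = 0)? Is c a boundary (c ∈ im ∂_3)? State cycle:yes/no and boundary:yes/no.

n_0=9 n_1=30 n_2=34 n_3=13  [Z2]
∂1: piv[as,aw,km,ks,kt,ku,kx,ky] rk=8  ker:kw,ms,mt,mu,mw,mx,my,st,su,sw,sx,sy,tu,tw,tx,ty,uw,ux,uy,wx,wy,xy
∂2: piv[asw,kms,kmt,kmu,kmw,kst,ksu,ksx,ktu,ktx,kuw,kux,mtw,mtx,mty,muy,mwx,mwy,mxy] rk=19  ker:msu,mtu,muw,mux,stu,sux,tuw,tux,tuy,twx,twy,txy,uwy,uxy,wxy
∂3: piv[kmsu,kmtu,kstu,ksux,ktux,mtux,mtuy,mtwx,mtwy,mtxy,muxy,twxy] rk=12  ker:tuxy
∂2c = {k,s} + {k,u} + {k,w} + {k,x} + {s,t} + {t,w} + {u,w} + {u,x} + {u,y} + {w,y}

cycle:no boundary:no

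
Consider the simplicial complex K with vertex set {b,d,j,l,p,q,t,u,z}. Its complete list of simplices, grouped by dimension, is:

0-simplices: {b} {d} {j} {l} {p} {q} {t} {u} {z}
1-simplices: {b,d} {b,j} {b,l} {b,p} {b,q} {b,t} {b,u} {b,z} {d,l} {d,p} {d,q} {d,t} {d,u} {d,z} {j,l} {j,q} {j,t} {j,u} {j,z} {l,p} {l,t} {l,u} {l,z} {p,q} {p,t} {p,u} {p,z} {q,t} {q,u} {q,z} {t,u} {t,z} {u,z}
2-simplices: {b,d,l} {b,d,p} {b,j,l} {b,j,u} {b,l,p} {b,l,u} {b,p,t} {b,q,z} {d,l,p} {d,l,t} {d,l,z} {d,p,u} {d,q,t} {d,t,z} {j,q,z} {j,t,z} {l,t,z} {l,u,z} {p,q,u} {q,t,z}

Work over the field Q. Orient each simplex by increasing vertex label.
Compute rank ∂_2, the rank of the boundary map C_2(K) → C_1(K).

rank∂_2=18

n_0=9 n_1=33 n_2=20  [Q]
∂1: piv[bd,bj,bl,bp,bq,bt,bu,bz] rk=8  ker:dl,dp,dq,dt,du,dz,jl,jq,jt,ju,jz,lp,lt,lu,lz,pq,pt,pu,pz,qt,qu,qz,tu,tz,uz
∂2: piv[bdl,bdp,bjl,bju,blp,blu,bpt,bqz,dlt,dlz,dpu,dqt,dtz,jqz,jtz,luz,pqu,qtz] rk=18  ker:dlp,ltz
rk∂_2=18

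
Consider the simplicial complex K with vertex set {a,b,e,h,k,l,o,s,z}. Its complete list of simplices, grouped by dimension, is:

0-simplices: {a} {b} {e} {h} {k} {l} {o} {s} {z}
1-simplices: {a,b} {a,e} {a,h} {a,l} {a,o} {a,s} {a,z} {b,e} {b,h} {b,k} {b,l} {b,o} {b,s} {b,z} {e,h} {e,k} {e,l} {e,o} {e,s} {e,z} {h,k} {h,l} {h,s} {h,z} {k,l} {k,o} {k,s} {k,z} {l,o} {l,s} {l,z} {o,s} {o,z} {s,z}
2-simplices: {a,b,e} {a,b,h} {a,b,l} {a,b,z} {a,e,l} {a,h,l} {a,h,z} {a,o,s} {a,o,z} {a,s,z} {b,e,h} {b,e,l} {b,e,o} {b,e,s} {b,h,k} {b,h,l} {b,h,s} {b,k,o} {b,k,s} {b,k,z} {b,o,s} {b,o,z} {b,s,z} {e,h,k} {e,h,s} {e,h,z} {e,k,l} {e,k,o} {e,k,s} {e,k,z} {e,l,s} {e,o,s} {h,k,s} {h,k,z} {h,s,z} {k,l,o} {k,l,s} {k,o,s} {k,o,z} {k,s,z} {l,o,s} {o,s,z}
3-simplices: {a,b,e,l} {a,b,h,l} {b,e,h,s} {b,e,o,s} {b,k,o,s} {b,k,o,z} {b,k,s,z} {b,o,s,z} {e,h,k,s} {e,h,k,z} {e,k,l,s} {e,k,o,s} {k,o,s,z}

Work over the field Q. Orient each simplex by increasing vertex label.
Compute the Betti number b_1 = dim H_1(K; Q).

b_1=1

n_0=9 n_1=34 n_2=42 n_3=13  [Q]
∂1: piv[ab,ae,ah,al,ao,as,az,bk] rk=8  ker:be,bh,bl,bo,bs,bz,eh,ek,el,eo,es,ez,hk,hl,hs,hz,kl,ko,ks,kz,lo,ls,lz,os,oz,sz
∂2: piv[abe,abh,abl,abz,ael,ahl,ahz,aos,aoz,asz,beh,beo,bes,bhk,bhs,bko,bks,bkz,bos,boz,ehk,ehz,ekl,els,klo] rk=25  ker:bel,bhl,bsz,ehs,eko,eks,ekz,eos,hks,hkz,hsz,kls,kos,koz,ksz,los,osz
∂3: piv[abel,abhl,behs,beos,bkos,bkoz,bksz,bosz,ehks,ehkz,ekls,ekos] rk=12  ker:kosz
b_1=(34−8)−25=1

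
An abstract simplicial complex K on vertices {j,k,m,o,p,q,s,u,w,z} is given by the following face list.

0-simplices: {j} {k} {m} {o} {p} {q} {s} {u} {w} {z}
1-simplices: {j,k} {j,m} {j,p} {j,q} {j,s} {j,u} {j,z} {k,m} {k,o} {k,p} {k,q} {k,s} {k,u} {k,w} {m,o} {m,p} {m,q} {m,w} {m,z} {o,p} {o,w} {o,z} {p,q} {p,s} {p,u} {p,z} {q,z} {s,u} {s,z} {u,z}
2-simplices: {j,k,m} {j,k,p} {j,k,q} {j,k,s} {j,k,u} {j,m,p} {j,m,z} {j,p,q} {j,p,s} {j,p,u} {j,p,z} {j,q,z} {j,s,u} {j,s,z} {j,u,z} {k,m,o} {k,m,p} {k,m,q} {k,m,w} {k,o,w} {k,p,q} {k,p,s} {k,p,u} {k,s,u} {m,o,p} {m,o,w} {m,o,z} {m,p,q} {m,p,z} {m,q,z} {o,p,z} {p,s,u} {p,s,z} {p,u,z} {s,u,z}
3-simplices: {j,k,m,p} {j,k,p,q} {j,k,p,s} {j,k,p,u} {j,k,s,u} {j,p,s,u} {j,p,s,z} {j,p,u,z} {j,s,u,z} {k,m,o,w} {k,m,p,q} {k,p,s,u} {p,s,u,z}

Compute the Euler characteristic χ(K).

n_0=10 n_1=30 n_2=35 n_3=13
χ=+10−30+35−13=2

χ(K)=2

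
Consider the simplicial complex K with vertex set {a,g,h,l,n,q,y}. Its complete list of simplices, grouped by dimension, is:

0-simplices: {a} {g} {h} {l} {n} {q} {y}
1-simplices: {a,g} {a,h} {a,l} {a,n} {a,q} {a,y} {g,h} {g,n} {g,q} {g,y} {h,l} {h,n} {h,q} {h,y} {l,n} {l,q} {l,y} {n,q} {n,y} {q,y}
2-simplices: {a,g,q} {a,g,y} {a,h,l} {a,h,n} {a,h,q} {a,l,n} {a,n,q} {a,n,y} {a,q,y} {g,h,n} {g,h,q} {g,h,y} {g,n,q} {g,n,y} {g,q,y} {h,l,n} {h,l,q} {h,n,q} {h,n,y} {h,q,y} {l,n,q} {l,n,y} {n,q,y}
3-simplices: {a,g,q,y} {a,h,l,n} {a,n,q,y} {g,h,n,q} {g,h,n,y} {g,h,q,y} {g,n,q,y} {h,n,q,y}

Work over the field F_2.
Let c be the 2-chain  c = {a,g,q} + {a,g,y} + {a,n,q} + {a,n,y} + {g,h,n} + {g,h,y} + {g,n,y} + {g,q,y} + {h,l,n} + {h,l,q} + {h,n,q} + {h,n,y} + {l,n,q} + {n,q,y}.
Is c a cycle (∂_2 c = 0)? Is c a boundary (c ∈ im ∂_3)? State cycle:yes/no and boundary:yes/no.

n_0=7 n_1=20 n_2=23 n_3=8  [Z2]
∂1: piv[ag,ah,al,an,aq,ay] rk=6  ker:gh,gn,gq,gy,hl,hn,hq,hy,ln,lq,ly,nq,ny,qy
∂2: piv[agq,agy,ahl,ahn,ahq,aln,anq,any,aqy,ghn,ghq,ghy,hlq,lny] rk=14  ker:gnq,gny,gqy,hln,hnq,hny,hqy,lnq,nqy
∂3: piv[agqy,ahln,anqy,ghnq,ghny,ghqy,gnqy] rk=7  ker:hnqy
∂2c = 0
c vs im∂3: residual ≠ 0 ⇒ not boundary

cycle:yes boundary:no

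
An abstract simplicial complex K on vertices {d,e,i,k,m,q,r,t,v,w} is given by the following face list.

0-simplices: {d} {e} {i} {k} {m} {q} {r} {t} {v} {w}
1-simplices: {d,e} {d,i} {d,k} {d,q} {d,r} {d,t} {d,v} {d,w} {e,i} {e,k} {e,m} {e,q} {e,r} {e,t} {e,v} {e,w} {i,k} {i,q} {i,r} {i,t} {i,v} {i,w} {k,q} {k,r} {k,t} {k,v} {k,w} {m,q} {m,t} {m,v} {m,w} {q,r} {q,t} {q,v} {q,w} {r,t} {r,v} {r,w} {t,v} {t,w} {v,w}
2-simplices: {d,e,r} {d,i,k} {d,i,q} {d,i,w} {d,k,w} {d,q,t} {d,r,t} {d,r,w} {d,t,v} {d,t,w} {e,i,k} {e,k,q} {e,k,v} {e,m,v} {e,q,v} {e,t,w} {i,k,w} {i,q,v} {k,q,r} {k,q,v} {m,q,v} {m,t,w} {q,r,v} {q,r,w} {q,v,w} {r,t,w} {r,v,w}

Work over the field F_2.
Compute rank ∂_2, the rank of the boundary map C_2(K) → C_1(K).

n_0=10 n_1=41 n_2=27  [Z2]
∂1: piv[de,di,dk,dq,dr,dt,dv,dw,em] rk=9  ker:ei,ek,eq,er,et,ev,ew,ik,iq,ir,it,iv,iw,kq,kr,kt,kv,kw,mq,mt,mv,mw,qr,qt,qv,qw,rt,rv,rw,tv,tw,vw
∂2: piv[der,dik,diq,diw,dkw,dqt,drt,drw,dtv,dtw,eik,ekq,ekv,emv,eqv,etw,iqv,kqr,mqv,mtw,qrv,qrw,qvw] rk=23  ker:ikw,kqv,rtw,rvw
rk∂_2=23

rank∂_2=23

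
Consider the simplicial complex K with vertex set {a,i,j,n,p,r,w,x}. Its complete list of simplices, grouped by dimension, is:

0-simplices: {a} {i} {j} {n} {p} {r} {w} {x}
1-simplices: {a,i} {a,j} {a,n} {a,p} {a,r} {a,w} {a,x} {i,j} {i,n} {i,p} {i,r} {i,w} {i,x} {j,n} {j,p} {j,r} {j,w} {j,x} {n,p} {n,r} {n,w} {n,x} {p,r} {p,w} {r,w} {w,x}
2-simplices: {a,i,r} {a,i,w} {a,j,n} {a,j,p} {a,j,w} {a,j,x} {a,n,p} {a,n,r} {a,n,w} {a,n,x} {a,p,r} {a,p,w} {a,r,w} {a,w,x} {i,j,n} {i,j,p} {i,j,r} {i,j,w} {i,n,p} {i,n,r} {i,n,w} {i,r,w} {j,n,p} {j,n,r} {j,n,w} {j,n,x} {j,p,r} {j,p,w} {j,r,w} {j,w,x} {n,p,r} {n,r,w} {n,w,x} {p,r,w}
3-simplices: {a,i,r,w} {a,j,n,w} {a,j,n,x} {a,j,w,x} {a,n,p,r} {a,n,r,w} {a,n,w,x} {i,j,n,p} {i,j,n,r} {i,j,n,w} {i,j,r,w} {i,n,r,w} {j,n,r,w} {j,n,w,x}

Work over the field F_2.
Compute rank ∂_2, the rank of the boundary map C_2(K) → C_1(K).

n_0=8 n_1=26 n_2=34 n_3=14  [Z2]
∂1: piv[ai,aj,an,ap,ar,aw,ax] rk=7  ker:ij,in,ip,ir,iw,ix,jn,jp,jr,jw,jx,np,nr,nw,nx,pr,pw,rw,wx
∂2: piv[air,aiw,ajn,ajp,ajw,ajx,anp,anr,anw,anx,apr,apw,arw,awx,ijn,ijp,ijr,ijw] rk=18  ker:inp,inr,inw,irw,jnp,jnr,jnw,jnx,jpr,jpw,jrw,jwx,npr,nrw,nwx,prw
∂3: piv[airw,ajnw,ajnx,ajwx,anpr,anrw,anwx,ijnp,ijnr,ijnw,ijrw,inrw] rk=12  ker:jnrw,jnwx
rk∂_2=18

rank∂_2=18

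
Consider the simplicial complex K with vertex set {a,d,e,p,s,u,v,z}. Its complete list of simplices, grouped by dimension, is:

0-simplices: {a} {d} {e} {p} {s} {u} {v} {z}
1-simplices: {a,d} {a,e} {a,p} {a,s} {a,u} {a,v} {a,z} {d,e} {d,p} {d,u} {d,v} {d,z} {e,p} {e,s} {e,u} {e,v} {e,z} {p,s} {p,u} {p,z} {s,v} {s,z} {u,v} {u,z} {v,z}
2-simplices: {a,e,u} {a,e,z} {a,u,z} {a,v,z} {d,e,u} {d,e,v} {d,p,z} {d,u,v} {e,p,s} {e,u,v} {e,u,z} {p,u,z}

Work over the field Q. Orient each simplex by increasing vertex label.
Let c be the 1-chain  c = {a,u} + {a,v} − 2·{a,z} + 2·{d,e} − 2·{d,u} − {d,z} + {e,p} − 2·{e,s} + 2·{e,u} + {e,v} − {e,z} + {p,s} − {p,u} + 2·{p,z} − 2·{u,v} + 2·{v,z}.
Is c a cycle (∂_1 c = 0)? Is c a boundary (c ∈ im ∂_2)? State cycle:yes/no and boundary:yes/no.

n_0=8 n_1=25 n_2=12  [Q]
∂1: piv[ad,ae,ap,as,au,av,az] rk=7  ker:de,dp,du,dv,dz,ep,es,eu,ev,ez,ps,pu,pz,sv,sz,uv,uz,vz
∂2: piv[aeu,aez,auz,avz,deu,dev,dpz,duv,eps,puz] rk=10  ker:euv,euz
∂1c = {d} + {e} − {p} − {s} + 2·{u} − 2·{v}

cycle:no boundary:no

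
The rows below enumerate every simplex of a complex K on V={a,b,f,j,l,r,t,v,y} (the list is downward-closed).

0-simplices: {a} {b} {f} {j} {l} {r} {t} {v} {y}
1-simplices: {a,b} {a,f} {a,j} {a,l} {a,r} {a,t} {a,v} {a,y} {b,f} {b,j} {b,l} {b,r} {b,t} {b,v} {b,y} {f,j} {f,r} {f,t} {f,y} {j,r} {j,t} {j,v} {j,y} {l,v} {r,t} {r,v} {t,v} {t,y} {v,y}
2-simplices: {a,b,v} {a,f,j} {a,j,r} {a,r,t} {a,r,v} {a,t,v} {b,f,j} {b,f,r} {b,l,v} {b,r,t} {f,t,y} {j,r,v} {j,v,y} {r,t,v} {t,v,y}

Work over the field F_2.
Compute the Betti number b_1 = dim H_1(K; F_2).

b_1=7

n_0=9 n_1=29 n_2=15  [Z2]
∂1: piv[ab,af,aj,al,ar,at,av,ay] rk=8  ker:bf,bj,bl,br,bt,bv,by,fj,fr,ft,fy,jr,jt,jv,jy,lv,rt,rv,tv,ty,vy
∂2: piv[abv,afj,ajr,art,arv,atv,bfj,bfr,blv,brt,fty,jrv,jvy,tvy] rk=14  ker:rtv
b_1=(29−8)−14=7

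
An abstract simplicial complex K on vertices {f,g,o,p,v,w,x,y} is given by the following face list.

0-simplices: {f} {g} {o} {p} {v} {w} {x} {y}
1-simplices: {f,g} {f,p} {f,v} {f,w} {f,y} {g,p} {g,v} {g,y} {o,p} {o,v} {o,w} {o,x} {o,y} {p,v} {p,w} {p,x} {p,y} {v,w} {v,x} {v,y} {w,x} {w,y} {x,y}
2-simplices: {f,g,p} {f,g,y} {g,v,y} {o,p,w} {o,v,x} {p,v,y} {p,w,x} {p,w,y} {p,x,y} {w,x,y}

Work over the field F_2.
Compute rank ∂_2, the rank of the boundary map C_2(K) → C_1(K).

rank∂_2=9

n_0=8 n_1=23 n_2=10  [Z2]
∂1: piv[fg,fp,fv,fw,fy,op,ox] rk=7  ker:gp,gv,gy,ov,ow,oy,pv,pw,px,py,vw,vx,vy,wx,wy,xy
∂2: piv[fgp,fgy,gvy,opw,ovx,pvy,pwx,pwy,pxy] rk=9  ker:wxy
rk∂_2=9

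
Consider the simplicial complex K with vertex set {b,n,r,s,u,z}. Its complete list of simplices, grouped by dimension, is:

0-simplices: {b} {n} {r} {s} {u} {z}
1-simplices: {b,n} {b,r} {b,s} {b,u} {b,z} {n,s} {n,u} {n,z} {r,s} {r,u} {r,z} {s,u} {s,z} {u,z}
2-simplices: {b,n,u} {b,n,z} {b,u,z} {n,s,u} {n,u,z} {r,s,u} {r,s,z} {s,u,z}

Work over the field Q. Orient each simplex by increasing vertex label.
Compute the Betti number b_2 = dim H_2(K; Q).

b_2=1

n_0=6 n_1=14 n_2=8  [Q]
∂1: piv[bn,br,bs,bu,bz] rk=5  ker:ns,nu,nz,rs,ru,rz,su,sz,uz
∂2: piv[bnu,bnz,buz,nsu,rsu,rsz,suz] rk=7  ker:nuz
b_2=(8−7)−0=1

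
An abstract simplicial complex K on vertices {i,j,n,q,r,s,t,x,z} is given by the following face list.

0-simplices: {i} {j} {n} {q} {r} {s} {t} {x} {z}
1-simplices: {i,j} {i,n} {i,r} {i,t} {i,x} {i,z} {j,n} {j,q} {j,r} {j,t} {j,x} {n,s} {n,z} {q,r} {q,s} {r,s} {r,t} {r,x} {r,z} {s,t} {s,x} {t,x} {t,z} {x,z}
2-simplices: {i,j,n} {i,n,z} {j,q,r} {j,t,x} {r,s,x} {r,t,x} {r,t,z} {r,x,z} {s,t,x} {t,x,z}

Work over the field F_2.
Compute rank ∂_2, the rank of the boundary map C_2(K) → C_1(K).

n_0=9 n_1=24 n_2=10  [Z2]
∂1: piv[ij,in,ir,it,ix,iz,jq,ns] rk=8  ker:jn,jr,jt,jx,nz,qr,qs,rs,rt,rx,rz,st,sx,tx,tz,xz
∂2: piv[ijn,inz,jqr,jtx,rsx,rtx,rtz,rxz,stx] rk=9  ker:txz
rk∂_2=9

rank∂_2=9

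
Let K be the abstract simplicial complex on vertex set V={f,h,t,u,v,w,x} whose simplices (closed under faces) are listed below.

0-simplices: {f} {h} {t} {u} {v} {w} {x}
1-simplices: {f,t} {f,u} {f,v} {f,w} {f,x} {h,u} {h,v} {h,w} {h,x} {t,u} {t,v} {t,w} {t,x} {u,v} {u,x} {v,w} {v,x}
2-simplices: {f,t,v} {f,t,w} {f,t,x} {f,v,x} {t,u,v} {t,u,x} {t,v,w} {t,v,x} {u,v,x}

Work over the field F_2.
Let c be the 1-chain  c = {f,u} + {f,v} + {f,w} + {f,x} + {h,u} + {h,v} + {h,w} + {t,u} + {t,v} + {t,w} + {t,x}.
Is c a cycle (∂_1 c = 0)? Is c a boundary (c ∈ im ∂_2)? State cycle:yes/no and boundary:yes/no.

n_0=7 n_1=17 n_2=9  [Z2]
∂1: piv[ft,fu,fv,fw,fx,hu] rk=6  ker:hv,hw,hx,tu,tv,tw,tx,uv,ux,vw,vx
∂2: piv[ftv,ftw,ftx,fvx,tuv,tux,tvw] rk=7  ker:tvx,uvx
∂1c = {h} + {u} + {v} + {w}

cycle:no boundary:no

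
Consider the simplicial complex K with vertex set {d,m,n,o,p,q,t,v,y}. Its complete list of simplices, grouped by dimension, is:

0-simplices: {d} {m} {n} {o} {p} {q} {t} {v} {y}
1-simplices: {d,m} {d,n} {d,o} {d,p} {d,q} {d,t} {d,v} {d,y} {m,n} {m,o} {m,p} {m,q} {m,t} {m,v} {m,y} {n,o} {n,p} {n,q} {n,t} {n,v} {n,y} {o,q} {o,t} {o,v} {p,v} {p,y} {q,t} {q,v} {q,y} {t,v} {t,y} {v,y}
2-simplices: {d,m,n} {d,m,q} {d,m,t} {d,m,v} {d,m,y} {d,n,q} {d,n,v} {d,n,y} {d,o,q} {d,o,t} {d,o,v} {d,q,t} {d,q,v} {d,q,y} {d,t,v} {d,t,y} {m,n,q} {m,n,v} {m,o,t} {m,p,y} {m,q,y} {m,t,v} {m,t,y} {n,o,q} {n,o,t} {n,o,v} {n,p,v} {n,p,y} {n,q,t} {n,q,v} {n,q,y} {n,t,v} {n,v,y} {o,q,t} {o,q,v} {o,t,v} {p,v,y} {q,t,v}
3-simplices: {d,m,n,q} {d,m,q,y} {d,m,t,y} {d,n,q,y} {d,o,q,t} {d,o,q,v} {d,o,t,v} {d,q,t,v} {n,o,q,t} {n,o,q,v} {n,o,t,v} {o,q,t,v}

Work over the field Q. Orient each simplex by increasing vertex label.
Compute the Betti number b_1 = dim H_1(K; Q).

n_0=9 n_1=32 n_2=38 n_3=12  [Q]
∂1: piv[dm,dn,do,dp,dq,dt,dv,dy] rk=8  ker:mn,mo,mp,mq,mt,mv,my,no,np,nq,nt,nv,ny,oq,ot,ov,pv,py,qt,qv,qy,tv,ty,vy
∂2: piv[dmn,dmq,dmt,dmv,dmy,dnq,dnv,dny,doq,dot,dov,dqt,dqv,dqy,dtv,dty,mot,mpy,noq,not,npv,npy,nvy] rk=23  ker:mnq,mnv,mqy,mtv,mty,nov,nqt,nqv,nqy,ntv,oqt,oqv,otv,pvy,qtv
∂3: piv[dmnq,dmqy,dmty,dnqy,doqt,doqv,dotv,dqtv,noqt,noqv,notv] rk=11  ker:oqtv
b_1=(32−8)−23=1

b_1=1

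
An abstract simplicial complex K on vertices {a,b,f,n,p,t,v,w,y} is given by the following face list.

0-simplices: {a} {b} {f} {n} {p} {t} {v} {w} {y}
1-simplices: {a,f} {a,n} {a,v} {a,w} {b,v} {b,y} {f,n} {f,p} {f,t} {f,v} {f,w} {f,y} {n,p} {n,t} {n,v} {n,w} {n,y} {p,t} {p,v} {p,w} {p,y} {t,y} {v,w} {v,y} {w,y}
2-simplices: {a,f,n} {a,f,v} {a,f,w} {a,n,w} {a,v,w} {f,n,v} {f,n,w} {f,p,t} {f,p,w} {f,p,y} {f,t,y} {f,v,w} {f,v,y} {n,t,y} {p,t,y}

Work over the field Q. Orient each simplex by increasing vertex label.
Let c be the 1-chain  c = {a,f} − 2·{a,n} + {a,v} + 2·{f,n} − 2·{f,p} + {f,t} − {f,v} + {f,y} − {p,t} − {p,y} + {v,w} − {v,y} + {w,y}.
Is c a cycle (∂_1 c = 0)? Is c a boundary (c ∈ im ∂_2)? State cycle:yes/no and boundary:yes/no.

cycle:yes boundary:no

n_0=9 n_1=25 n_2=15  [Q]
∂1: piv[af,an,av,aw,bv,by,fp,ft] rk=8  ker:fn,fv,fw,fy,np,nt,nv,nw,ny,pt,pv,pw,py,ty,vw,vy,wy
∂2: piv[afn,afv,afw,anw,avw,fnv,fpt,fpw,fpy,fty,fvy,nty] rk=12  ker:fnw,fvw,pty
∂1c = 0
c vs im∂2: residual ≠ 0 ⇒ not boundary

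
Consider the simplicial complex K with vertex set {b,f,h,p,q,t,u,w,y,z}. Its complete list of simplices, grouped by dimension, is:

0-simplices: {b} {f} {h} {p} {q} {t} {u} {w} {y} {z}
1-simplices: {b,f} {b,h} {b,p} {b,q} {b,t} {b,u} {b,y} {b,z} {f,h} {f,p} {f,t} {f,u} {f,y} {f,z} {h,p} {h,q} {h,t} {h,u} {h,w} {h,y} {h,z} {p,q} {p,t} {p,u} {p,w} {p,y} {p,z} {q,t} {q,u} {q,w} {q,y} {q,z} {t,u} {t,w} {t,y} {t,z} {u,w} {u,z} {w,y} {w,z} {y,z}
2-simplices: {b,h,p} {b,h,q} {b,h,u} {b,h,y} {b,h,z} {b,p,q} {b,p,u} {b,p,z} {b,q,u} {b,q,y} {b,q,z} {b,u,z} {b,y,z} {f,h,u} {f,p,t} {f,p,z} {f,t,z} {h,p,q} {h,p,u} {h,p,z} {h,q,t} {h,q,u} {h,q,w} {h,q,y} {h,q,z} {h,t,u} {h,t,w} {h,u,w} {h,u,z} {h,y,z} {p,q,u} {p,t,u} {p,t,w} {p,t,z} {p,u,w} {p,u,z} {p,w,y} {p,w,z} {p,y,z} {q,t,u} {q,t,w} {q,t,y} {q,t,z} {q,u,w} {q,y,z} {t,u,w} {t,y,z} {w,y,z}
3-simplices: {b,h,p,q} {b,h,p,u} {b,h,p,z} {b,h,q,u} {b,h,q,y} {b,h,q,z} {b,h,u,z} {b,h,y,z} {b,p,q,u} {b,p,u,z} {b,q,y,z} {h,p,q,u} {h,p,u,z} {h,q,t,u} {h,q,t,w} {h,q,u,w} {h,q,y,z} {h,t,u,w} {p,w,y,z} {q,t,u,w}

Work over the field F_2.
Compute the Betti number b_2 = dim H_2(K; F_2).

b_2=4

n_0=10 n_1=41 n_2=48 n_3=20  [Z2]
∂1: piv[bf,bh,bp,bq,bt,bu,by,bz,hw] rk=9  ker:fh,fp,ft,fu,fy,fz,hp,hq,ht,hu,hy,hz,pq,pt,pu,pw,py,pz,qt,qu,qw,qy,qz,tu,tw,ty,tz,uw,uz,wy,wz,yz
∂2: piv[bhp,bhq,bhu,bhy,bhz,bpq,bpu,bpz,bqu,bqy,bqz,buz,byz,fhu,fpt,fpz,ftz,hqt,hqw,htu,htw,huw,ptu,ptw,pwy,pwz,pyz,qty] rk=28  ker:hpq,hpu,hpz,hqu,hqy,hqz,huz,hyz,pqu,ptz,puw,puz,qtu,qtw,qtz,quw,qyz,tuw,tyz,wyz
∂3: piv[bhpq,bhpu,bhpz,bhqu,bhqy,bhqz,bhuz,bhyz,bpqu,bpuz,bqyz,hqtu,hqtw,hquw,htuw,pwyz] rk=16  ker:hpqu,hpuz,hqyz,qtuw
b_2=(48−28)−16=4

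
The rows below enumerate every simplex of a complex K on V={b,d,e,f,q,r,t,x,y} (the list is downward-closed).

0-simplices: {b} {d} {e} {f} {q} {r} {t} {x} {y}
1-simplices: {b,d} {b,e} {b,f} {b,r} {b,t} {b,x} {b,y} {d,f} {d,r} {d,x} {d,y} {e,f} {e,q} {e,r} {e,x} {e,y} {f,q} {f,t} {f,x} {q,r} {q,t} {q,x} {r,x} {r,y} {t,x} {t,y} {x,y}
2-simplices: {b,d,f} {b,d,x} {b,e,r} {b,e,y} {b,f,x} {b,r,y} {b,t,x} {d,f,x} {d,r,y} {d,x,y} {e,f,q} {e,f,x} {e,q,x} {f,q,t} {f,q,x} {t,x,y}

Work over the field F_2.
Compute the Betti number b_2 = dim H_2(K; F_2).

n_0=9 n_1=27 n_2=16  [Z2]
∂1: piv[bd,be,bf,br,bt,bx,by,eq] rk=8  ker:df,dr,dx,dy,ef,er,ex,ey,fq,ft,fx,qr,qt,qx,rx,ry,tx,ty,xy
∂2: piv[bdf,bdx,ber,bey,bfx,bry,btx,dry,dxy,efq,efx,eqx,fqt,txy] rk=14  ker:dfx,fqx
b_2=(16−14)−0=2

b_2=2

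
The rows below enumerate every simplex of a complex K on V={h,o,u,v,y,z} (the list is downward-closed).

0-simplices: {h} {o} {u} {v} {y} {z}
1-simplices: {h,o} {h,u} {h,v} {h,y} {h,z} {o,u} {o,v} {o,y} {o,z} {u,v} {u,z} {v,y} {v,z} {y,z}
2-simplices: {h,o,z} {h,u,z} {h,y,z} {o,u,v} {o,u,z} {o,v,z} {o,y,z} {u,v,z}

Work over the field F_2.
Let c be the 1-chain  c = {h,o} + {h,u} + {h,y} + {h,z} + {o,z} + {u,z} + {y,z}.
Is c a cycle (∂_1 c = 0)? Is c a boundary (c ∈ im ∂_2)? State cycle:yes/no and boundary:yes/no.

cycle:yes boundary:yes

n_0=6 n_1=14 n_2=8  [Z2]
∂1: piv[ho,hu,hv,hy,hz] rk=5  ker:ou,ov,oy,oz,uv,uz,vy,vz,yz
∂2: piv[hoz,huz,hyz,ouv,ouz,ovz,oyz] rk=7  ker:uvz
∂1c = 0
c vs im∂2: reduces to 0 ⇒ boundary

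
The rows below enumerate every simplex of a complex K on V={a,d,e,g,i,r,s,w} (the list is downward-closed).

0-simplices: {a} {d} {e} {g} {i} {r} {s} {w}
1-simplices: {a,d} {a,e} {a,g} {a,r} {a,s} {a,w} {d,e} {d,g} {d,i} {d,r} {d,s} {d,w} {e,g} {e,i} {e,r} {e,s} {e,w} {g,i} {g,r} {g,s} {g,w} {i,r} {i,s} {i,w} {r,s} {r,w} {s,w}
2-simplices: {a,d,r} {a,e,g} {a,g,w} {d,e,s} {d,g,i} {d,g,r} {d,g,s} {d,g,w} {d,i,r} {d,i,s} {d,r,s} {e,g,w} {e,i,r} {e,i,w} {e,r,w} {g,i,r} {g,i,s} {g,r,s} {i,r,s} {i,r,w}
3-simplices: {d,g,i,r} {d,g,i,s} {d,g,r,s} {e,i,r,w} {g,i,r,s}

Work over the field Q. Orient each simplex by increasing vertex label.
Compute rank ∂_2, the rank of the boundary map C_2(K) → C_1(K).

n_0=8 n_1=27 n_2=20 n_3=5  [Q]
∂1: piv[ad,ae,ag,ar,as,aw,di] rk=7  ker:de,dg,dr,ds,dw,eg,ei,er,es,ew,gi,gr,gs,gw,ir,is,iw,rs,rw,sw
∂2: piv[adr,aeg,agw,des,dgi,dgr,dgs,dgw,dir,dis,drs,egw,eir,eiw,erw] rk=15  ker:gir,gis,grs,irs,irw
∂3: piv[dgir,dgis,dgrs,eirw,girs] rk=5
rk∂_2=15

rank∂_2=15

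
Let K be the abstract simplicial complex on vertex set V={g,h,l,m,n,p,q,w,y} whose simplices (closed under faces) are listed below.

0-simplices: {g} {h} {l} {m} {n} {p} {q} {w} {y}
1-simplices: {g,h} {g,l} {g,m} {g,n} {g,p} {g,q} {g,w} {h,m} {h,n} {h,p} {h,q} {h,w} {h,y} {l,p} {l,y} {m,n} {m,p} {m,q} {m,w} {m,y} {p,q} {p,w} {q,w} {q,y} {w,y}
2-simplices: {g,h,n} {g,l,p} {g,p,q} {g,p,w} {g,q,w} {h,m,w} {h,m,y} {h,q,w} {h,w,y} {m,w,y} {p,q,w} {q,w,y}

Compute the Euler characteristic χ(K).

n_0=9 n_1=25 n_2=12
χ=+9−25+12=-4

χ(K)=-4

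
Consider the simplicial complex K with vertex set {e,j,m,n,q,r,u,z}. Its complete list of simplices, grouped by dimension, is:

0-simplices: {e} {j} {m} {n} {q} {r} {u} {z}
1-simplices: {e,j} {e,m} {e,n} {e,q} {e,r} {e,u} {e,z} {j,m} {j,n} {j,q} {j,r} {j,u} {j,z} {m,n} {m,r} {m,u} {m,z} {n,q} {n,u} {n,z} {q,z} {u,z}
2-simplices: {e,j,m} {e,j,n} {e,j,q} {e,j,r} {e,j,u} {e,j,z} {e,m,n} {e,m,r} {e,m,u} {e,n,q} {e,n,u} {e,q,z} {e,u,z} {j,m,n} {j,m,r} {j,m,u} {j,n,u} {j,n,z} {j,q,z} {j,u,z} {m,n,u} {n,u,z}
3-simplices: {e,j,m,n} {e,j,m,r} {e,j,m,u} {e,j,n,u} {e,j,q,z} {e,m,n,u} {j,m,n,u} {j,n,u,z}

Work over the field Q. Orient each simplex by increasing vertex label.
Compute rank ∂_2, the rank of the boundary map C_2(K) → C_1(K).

n_0=8 n_1=22 n_2=22 n_3=8  [Q]
∂1: piv[ej,em,en,eq,er,eu,ez] rk=7  ker:jm,jn,jq,jr,ju,jz,mn,mr,mu,mz,nq,nu,nz,qz,uz
∂2: piv[ejm,ejn,ejq,ejr,eju,ejz,emn,emr,emu,enq,enu,eqz,euz,jnz] rk=14  ker:jmn,jmr,jmu,jnu,jqz,juz,mnu,nuz
∂3: piv[ejmn,ejmr,ejmu,ejnu,ejqz,emnu,jnuz] rk=7  ker:jmnu
rk∂_2=14

rank∂_2=14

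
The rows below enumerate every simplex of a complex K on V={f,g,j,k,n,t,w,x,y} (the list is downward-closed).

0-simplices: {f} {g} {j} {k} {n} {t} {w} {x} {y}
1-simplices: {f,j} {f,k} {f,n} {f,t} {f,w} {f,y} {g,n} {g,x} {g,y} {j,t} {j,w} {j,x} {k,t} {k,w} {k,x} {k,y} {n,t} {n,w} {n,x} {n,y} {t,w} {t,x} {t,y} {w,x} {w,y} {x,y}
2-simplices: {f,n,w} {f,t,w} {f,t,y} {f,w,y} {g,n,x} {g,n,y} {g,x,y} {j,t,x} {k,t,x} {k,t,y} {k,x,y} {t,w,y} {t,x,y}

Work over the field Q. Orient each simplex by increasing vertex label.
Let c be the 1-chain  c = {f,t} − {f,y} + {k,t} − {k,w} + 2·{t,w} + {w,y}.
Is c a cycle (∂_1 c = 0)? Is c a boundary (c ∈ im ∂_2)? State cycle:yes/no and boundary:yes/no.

n_0=9 n_1=26 n_2=13  [Q]
∂1: piv[fj,fk,fn,ft,fw,fy,gn,gx] rk=8  ker:gy,jt,jw,jx,kt,kw,kx,ky,nt,nw,nx,ny,tw,tx,ty,wx,wy,xy
∂2: piv[fnw,ftw,fty,fwy,gnx,gny,gxy,jtx,ktx,kty,kxy] rk=11  ker:twy,txy
∂1c = 0
c vs im∂2: residual ≠ 0 ⇒ not boundary

cycle:yes boundary:no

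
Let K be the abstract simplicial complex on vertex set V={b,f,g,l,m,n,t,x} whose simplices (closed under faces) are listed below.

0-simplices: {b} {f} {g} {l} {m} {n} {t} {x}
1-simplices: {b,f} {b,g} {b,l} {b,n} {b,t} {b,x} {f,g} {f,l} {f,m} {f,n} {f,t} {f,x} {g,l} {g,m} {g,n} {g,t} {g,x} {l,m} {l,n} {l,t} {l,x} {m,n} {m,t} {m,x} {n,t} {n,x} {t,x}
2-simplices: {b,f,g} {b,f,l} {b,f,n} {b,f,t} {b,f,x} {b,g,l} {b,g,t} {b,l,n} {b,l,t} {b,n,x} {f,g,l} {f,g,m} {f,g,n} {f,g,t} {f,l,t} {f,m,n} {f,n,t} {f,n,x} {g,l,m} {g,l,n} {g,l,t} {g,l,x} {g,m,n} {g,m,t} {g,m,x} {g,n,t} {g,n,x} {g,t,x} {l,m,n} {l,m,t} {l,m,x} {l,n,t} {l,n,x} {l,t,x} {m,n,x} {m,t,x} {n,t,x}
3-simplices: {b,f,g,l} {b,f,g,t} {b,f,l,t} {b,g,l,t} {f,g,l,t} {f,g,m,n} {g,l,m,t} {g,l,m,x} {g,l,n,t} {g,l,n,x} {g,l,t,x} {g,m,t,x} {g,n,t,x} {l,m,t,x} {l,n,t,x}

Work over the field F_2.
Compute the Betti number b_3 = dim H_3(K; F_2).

b_3=3

n_0=8 n_1=27 n_2=37 n_3=15  [Z2]
∂1: piv[bf,bg,bl,bn,bt,bx,fm] rk=7  ker:fg,fl,fn,ft,fx,gl,gm,gn,gt,gx,lm,ln,lt,lx,mn,mt,mx,nt,nx,tx
∂2: piv[bfg,bfl,bfn,bft,bfx,bgl,bgt,bln,blt,bnx,fgm,fgn,fmn,fnt,glm,glx,gmt,gmx,gnx,gtx] rk=20  ker:fgl,fgt,flt,fnx,gln,glt,gmn,gnt,lmn,lmt,lmx,lnt,lnx,ltx,mnx,mtx,ntx
∂3: piv[bfgl,bfgt,bflt,bglt,fgmn,glmt,glmx,glnt,glnx,gltx,gmtx,gntx] rk=12  ker:fglt,lmtx,lntx
b_3=(15−12)−0=3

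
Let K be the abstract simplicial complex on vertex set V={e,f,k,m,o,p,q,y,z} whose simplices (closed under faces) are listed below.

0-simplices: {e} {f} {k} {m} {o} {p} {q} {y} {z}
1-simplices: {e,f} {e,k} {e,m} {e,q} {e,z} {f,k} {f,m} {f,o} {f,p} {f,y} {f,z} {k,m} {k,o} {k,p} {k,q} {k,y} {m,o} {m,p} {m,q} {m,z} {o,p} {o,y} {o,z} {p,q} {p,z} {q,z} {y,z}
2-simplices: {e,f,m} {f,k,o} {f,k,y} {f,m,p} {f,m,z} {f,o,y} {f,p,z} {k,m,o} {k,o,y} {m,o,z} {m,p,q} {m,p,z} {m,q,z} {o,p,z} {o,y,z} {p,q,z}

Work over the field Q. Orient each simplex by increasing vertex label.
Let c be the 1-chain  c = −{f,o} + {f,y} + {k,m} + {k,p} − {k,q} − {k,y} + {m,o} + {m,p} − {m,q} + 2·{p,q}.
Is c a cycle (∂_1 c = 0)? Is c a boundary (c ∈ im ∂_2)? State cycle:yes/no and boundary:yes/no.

cycle:yes boundary:no

n_0=9 n_1=27 n_2=16  [Q]
∂1: piv[ef,ek,em,eq,ez,fo,fp,fy] rk=8  ker:fk,fm,fz,km,ko,kp,kq,ky,mo,mp,mq,mz,op,oy,oz,pq,pz,qz,yz
∂2: piv[efm,fko,fky,fmp,fmz,foy,fpz,kmo,moz,mpq,mqz,opz,oyz] rk=13  ker:koy,mpz,pqz
∂1c = 0
c vs im∂2: residual ≠ 0 ⇒ not boundary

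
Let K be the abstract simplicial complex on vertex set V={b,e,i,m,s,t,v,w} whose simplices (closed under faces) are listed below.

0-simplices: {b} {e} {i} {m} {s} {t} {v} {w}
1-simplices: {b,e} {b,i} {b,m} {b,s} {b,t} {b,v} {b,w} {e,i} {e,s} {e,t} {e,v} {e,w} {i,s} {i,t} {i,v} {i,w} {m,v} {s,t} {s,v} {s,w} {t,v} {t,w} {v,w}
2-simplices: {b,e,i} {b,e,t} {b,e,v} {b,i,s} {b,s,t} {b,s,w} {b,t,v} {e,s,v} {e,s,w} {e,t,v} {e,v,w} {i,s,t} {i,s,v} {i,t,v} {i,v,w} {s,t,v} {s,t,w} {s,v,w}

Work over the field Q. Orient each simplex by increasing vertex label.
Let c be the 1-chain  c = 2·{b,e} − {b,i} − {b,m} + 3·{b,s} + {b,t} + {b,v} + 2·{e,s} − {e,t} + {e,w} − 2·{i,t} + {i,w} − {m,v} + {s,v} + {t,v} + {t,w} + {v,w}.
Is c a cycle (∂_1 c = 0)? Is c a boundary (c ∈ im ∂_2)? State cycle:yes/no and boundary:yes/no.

cycle:no boundary:no

n_0=8 n_1=23 n_2=18  [Q]
∂1: piv[be,bi,bm,bs,bt,bv,bw] rk=7  ker:ei,es,et,ev,ew,is,it,iv,iw,mv,st,sv,sw,tv,tw,vw
∂2: piv[bei,bet,bev,bis,bst,bsw,btv,esv,esw,evw,ist,isv,itv,ivw,stw] rk=15  ker:etv,stv,svw
∂1c = −5·{b} + 4·{s} − 4·{t} + {v} + 4·{w}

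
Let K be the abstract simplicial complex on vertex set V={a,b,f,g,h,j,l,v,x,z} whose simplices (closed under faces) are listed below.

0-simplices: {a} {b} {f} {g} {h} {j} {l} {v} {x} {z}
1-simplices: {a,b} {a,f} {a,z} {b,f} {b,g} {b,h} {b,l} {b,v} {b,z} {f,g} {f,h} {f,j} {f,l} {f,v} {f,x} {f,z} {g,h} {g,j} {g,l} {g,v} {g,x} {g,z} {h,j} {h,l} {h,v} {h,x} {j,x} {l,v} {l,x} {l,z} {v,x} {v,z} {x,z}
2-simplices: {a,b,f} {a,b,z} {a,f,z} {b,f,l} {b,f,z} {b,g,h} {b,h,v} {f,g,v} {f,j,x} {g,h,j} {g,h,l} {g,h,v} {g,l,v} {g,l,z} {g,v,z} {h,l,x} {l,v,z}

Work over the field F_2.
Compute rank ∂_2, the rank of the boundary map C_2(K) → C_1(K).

n_0=10 n_1=33 n_2=17  [Z2]
∂1: piv[ab,af,az,bg,bh,bl,bv,fj,fx] rk=9  ker:bf,bz,fg,fh,fl,fv,fz,gh,gj,gl,gv,gx,gz,hj,hl,hv,hx,jx,lv,lx,lz,vx,vz,xz
∂2: piv[abf,abz,afz,bfl,bgh,bhv,fgv,fjx,ghj,ghl,ghv,glv,glz,gvz,hlx] rk=15  ker:bfz,lvz
rk∂_2=15

rank∂_2=15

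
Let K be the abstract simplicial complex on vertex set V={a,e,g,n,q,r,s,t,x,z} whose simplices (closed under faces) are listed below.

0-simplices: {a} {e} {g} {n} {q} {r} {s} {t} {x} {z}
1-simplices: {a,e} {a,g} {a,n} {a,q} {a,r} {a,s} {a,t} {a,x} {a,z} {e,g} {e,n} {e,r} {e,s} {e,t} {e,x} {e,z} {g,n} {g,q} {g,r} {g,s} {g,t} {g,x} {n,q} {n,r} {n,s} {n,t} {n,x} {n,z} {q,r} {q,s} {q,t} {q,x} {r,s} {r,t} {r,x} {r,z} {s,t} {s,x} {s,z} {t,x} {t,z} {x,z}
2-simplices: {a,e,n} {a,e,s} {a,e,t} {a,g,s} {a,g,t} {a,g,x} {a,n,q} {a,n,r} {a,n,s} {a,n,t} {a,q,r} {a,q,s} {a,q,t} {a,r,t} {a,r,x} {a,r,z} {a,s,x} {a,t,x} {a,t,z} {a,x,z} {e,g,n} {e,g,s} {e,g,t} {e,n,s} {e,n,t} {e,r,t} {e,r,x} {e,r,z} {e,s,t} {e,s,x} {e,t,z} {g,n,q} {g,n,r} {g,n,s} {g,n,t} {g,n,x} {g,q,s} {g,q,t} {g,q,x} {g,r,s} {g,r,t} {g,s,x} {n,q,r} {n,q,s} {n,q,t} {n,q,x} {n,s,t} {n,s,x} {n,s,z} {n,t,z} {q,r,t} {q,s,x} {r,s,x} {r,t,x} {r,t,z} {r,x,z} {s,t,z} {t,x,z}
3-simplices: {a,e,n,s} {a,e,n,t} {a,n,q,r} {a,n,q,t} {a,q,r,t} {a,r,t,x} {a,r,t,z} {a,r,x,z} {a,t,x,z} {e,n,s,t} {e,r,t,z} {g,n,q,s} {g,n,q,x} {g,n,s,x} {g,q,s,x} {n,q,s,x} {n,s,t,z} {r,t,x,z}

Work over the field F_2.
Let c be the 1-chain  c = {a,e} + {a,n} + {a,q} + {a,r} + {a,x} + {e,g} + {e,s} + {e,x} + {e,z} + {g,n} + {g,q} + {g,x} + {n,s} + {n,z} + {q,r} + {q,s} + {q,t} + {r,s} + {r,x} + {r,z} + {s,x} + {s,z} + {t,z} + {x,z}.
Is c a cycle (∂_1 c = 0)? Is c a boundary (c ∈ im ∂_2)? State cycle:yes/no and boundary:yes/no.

n_0=10 n_1=42 n_2=58 n_3=18  [Z2]
∂1: piv[ae,ag,an,aq,ar,as,at,ax,az] rk=9  ker:eg,en,er,es,et,ex,ez,gn,gq,gr,gs,gt,gx,nq,nr,ns,nt,nx,nz,qr,qs,qt,qx,rs,rt,rx,rz,st,sx,sz,tx,tz,xz
∂2: piv[aen,aes,aet,ags,agt,agx,anq,anr,ans,ant,aqr,aqs,aqt,art,arx,arz,asx,atx,atz,axz,egn,egs,ert,erx,erz,est,gnq,gnr,gnx,gqx,grs,nsz,ntz] rk=33  ker:egt,ens,ent,esx,etz,gns,gnt,gqs,gqt,grt,gsx,nqr,nqs,nqt,nqx,nst,nsx,qrt,qsx,rsx,rtx,rtz,rxz,stz,txz
∂3: piv[aens,aent,anqr,anqt,aqrt,artx,artz,arxz,atxz,enst,ertz,gnqs,gnqx,gnsx,gqsx,nstz] rk=16  ker:nqsx,rtxz
∂1c = {a} + {e} + {q} + {r}

cycle:no boundary:no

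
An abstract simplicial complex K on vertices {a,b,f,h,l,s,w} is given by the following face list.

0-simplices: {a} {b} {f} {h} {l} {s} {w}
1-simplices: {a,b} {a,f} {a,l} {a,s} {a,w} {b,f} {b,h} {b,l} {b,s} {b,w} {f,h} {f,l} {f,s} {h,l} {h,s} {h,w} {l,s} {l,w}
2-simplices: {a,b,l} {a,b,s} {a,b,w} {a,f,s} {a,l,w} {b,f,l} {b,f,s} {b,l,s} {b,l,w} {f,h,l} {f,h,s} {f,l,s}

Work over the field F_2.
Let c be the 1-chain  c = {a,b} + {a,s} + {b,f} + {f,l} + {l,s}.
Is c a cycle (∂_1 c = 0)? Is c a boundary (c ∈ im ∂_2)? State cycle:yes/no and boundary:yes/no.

n_0=7 n_1=18 n_2=12  [Z2]
∂1: piv[ab,af,al,as,aw,bh] rk=6  ker:bf,bl,bs,bw,fh,fl,fs,hl,hs,hw,ls,lw
∂2: piv[abl,abs,abw,afs,alw,bfl,bfs,bls,fhl,fhs] rk=10  ker:blw,fls
∂1c = 0
c vs im∂2: reduces to 0 ⇒ boundary

cycle:yes boundary:yes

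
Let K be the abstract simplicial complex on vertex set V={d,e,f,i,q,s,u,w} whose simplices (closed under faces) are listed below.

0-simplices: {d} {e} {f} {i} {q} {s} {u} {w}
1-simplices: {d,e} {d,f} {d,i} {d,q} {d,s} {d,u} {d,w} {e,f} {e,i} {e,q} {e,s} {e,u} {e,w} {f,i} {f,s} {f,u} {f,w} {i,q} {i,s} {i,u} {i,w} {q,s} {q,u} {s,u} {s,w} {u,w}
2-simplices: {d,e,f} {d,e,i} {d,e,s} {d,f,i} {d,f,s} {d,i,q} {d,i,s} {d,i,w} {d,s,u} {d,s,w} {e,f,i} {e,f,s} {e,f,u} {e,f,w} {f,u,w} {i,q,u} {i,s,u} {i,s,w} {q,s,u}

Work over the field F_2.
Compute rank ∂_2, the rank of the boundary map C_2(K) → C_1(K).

rank∂_2=16

n_0=8 n_1=26 n_2=19  [Z2]
∂1: piv[de,df,di,dq,ds,du,dw] rk=7  ker:ef,ei,eq,es,eu,ew,fi,fs,fu,fw,iq,is,iu,iw,qs,qu,su,sw,uw
∂2: piv[def,dei,des,dfi,dfs,diq,dis,diw,dsu,dsw,efu,efw,fuw,iqu,isu,qsu] rk=16  ker:efi,efs,isw
rk∂_2=16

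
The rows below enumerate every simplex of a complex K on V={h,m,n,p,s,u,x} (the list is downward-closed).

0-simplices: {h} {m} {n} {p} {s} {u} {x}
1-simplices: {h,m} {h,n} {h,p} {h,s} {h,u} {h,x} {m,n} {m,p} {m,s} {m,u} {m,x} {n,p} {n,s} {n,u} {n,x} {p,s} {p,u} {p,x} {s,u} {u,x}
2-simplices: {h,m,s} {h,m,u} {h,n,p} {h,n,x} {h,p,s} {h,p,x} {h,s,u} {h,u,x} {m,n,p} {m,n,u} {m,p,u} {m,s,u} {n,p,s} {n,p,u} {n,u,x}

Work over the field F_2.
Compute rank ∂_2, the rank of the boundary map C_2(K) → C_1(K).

rank∂_2=13

n_0=7 n_1=20 n_2=15  [Z2]
∂1: piv[hm,hn,hp,hs,hu,hx] rk=6  ker:mn,mp,ms,mu,mx,np,ns,nu,nx,ps,pu,px,su,ux
∂2: piv[hms,hmu,hnp,hnx,hps,hpx,hsu,hux,mnp,mnu,mpu,nps,nux] rk=13  ker:msu,npu
rk∂_2=13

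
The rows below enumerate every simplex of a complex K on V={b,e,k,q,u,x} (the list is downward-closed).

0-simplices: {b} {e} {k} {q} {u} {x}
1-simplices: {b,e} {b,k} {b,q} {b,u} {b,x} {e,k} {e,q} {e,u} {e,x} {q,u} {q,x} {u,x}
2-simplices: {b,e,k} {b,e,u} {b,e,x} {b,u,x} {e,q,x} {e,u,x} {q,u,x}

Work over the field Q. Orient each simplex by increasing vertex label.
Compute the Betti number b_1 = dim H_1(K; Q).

b_1=1

n_0=6 n_1=12 n_2=7  [Q]
∂1: piv[be,bk,bq,bu,bx] rk=5  ker:ek,eq,eu,ex,qu,qx,ux
∂2: piv[bek,beu,bex,bux,eqx,qux] rk=6  ker:eux
b_1=(12−5)−6=1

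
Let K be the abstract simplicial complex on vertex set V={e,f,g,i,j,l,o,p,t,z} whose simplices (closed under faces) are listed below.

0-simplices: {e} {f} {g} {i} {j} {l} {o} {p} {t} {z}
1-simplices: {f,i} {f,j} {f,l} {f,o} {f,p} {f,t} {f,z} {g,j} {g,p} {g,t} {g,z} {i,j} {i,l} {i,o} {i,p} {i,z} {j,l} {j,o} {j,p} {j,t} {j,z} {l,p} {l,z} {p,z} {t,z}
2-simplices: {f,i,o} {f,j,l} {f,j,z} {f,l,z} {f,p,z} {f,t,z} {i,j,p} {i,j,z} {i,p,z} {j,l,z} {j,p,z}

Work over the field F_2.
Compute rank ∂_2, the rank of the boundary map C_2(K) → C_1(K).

n_0=10 n_1=25 n_2=11  [Z2]
∂1: piv[fi,fj,fl,fo,fp,ft,fz,gj] rk=8  ker:gp,gt,gz,ij,il,io,ip,iz,jl,jo,jp,jt,jz,lp,lz,pz,tz
∂2: piv[fio,fjl,fjz,flz,fpz,ftz,ijp,ijz,ipz] rk=9  ker:jlz,jpz
rk∂_2=9

rank∂_2=9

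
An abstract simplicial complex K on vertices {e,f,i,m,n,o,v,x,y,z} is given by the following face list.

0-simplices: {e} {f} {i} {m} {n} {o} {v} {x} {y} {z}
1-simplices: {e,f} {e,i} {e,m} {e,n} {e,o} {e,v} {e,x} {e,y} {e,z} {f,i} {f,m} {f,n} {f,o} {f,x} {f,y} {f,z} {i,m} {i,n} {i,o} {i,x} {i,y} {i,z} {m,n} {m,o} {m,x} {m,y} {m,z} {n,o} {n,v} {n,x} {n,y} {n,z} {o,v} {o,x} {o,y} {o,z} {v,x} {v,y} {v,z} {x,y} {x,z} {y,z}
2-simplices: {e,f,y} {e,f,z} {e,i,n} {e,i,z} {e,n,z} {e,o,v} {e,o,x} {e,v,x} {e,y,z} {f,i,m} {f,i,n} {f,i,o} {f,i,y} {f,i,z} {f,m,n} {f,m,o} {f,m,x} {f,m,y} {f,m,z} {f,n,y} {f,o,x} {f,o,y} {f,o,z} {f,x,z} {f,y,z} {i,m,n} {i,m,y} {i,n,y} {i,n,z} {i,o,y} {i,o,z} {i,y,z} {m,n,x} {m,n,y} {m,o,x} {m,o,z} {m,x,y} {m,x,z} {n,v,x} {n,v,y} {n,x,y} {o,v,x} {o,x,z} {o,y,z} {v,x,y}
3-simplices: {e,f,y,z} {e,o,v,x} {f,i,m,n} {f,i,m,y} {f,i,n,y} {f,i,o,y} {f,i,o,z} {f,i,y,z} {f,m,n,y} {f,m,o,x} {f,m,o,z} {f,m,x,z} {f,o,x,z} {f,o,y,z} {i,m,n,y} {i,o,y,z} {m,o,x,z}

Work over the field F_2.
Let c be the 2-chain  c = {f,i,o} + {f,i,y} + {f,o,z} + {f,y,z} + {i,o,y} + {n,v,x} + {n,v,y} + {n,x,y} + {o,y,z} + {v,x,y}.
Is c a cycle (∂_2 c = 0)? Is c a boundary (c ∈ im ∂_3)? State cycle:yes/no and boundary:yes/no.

cycle:yes boundary:no

n_0=10 n_1=42 n_2=45 n_3=17  [Z2]
∂1: piv[ef,ei,em,en,eo,ev,ex,ey,ez] rk=9  ker:fi,fm,fn,fo,fx,fy,fz,im,in,io,ix,iy,iz,mn,mo,mx,my,mz,no,nv,nx,ny,nz,ov,ox,oy,oz,vx,vy,vz,xy,xz,yz
∂2: piv[efy,efz,ein,eiz,enz,eov,eox,evx,eyz,fim,fin,fio,fiy,fiz,fmn,fmo,fmx,fmy,fmz,fny,fox,foy,foz,fxz,mnx,mxy,nvx,nvy] rk=28  ker:fyz,imn,imy,iny,inz,ioy,ioz,iyz,mny,mox,moz,mxz,nxy,ovx,oxz,oyz,vxy
∂3: piv[efyz,eovx,fimn,fimy,finy,fioy,fioz,fiyz,fmny,fmox,fmoz,fmxz,foxz,foyz] rk=14  ker:imny,ioyz,moxz
∂2c = 0
c vs im∂3: residual ≠ 0 ⇒ not boundary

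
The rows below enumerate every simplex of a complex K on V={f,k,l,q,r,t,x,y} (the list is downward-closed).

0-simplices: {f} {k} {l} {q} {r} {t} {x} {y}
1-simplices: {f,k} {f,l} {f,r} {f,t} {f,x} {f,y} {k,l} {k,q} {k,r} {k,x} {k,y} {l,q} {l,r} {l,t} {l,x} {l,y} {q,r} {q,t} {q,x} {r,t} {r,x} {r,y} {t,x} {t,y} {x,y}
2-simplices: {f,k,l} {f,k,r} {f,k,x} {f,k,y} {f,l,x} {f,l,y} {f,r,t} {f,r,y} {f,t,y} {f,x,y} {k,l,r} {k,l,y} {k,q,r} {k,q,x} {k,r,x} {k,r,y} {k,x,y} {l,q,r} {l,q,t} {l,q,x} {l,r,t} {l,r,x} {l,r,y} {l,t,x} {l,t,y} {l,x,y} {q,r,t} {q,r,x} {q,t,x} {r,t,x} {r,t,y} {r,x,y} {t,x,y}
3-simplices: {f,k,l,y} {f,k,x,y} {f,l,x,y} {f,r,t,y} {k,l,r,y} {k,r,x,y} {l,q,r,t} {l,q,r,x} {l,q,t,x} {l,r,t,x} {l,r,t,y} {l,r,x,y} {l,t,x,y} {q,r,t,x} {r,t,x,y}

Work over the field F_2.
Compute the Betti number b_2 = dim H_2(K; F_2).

b_2=2

n_0=8 n_1=25 n_2=33 n_3=15  [Z2]
∂1: piv[fk,fl,fr,ft,fx,fy,kq] rk=7  ker:kl,kr,kx,ky,lq,lr,lt,lx,ly,qr,qt,qx,rt,rx,ry,tx,ty,xy
∂2: piv[fkl,fkr,fkx,fky,flx,fly,frt,fry,fty,fxy,klr,kqr,kqx,krx,lqr,lqt,lrt,ltx] rk=18  ker:kly,kry,kxy,lqx,lrx,lry,lty,lxy,qrt,qrx,qtx,rtx,rty,rxy,txy
∂3: piv[fkly,fkxy,flxy,frty,klry,krxy,lqrt,lqrx,lqtx,lrtx,lrty,lrxy,ltxy] rk=13  ker:qrtx,rtxy
b_2=(33−18)−13=2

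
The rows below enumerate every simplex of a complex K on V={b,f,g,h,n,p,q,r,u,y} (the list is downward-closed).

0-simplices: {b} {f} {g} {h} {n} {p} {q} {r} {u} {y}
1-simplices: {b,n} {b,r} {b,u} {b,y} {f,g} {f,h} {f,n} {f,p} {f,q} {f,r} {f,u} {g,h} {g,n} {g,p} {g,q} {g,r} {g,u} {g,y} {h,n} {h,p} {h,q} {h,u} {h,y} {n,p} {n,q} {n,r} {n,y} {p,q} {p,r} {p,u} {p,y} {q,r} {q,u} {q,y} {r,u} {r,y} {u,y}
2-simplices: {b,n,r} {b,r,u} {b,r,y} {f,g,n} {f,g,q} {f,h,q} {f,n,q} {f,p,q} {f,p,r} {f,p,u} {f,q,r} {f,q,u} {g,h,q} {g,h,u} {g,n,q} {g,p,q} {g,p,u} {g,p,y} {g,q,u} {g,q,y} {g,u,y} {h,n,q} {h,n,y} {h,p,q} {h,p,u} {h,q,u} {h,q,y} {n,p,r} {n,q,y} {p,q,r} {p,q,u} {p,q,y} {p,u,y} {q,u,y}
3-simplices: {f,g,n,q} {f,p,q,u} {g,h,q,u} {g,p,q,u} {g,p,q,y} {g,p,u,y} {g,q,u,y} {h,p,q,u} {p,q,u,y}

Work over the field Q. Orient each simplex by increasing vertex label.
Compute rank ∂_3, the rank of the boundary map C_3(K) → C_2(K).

n_0=10 n_1=37 n_2=34 n_3=9  [Q]
∂1: piv[bn,br,bu,by,fg,fh,fn,fp,fq] rk=9  ker:fr,fu,gh,gn,gp,gq,gr,gu,gy,hn,hp,hq,hu,hy,np,nq,nr,ny,pq,pr,pu,py,qr,qu,qy,ru,ry,uy
∂2: piv[bnr,bru,bry,fgn,fgq,fhq,fnq,fpq,fpr,fpu,fqr,fqu,ghq,ghu,gpq,gpu,gpy,gqy,guy,hnq,hny,hpq,hqy,npr] rk=24  ker:gnq,gqu,hpu,hqu,nqy,pqr,pqu,pqy,puy,quy
∂3: piv[fgnq,fpqu,ghqu,gpqu,gpqy,gpuy,gquy,hpqu] rk=8  ker:pquy
rk∂_3=8

rank∂_3=8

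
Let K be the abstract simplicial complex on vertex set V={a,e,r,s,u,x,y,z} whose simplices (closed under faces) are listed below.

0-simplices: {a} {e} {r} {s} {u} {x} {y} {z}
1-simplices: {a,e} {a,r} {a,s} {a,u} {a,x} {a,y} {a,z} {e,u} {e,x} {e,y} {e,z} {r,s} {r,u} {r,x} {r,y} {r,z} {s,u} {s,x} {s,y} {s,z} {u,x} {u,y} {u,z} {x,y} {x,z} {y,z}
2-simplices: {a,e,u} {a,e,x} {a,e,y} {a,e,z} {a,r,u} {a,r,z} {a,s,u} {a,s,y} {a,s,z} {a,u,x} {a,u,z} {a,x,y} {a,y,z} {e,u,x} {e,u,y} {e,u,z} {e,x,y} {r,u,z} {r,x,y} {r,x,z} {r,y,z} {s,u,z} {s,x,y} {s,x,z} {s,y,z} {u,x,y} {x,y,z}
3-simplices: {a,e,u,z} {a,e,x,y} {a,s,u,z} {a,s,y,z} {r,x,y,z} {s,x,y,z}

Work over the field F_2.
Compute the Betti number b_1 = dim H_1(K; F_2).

n_0=8 n_1=26 n_2=27 n_3=6  [Z2]
∂1: piv[ae,ar,as,au,ax,ay,az] rk=7  ker:eu,ex,ey,ez,rs,ru,rx,ry,rz,su,sx,sy,sz,ux,uy,uz,xy,xz,yz
∂2: piv[aeu,aex,aey,aez,aru,arz,asu,asy,asz,aux,auz,axy,ayz,euy,rxy,rxz,ryz,sxy] rk=18  ker:eux,euz,exy,ruz,suz,sxz,syz,uxy,xyz
∂3: piv[aeuz,aexy,asuz,asyz,rxyz,sxyz] rk=6
b_1=(26−7)−18=1

b_1=1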